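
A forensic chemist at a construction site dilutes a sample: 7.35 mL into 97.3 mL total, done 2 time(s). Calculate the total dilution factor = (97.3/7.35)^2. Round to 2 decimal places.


Dilution factor calculation:
Single dilution = V_total / V_sample = 97.3 / 7.35 ≈ 13.238095
Number of dilutions = 2
Total DF = (97.3 / 7.35)^2 (full precision, rounded at the end) = 175.25

175.25


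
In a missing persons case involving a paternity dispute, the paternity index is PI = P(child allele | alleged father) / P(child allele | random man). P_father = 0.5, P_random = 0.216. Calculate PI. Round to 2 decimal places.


Paternity Index calculation:
PI = P(allele|father) / P(allele|random)
PI = 0.5 / 0.216
PI = 2.31

2.31


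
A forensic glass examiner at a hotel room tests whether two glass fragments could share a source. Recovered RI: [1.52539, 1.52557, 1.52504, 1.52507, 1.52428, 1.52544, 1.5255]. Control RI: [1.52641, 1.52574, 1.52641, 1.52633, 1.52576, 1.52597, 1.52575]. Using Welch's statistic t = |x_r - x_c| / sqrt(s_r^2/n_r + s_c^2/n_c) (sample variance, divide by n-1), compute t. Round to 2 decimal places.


Welch's t-criterion for glass RI comparison:
Recovered mean = sum / n_r = 10.67629 / 7 = 1.5251843
Control mean = sum / n_c = 10.68237 / 7 = 1.5260529
Recovered sample variance s_r^2 = 2.01295e-07
Control sample variance s_c^2 = 1.02357e-07
Welch SE (unpooled) = sqrt(s_r^2/n_r + s_c^2/n_c) = sqrt(2.87565e-08 + 1.46224e-08) = sqrt(4.33789e-08) = 0.000208276
|mean_r - mean_c| = 0.000868571
t = 0.000868571 / 0.000208276 = 4.17

4.17


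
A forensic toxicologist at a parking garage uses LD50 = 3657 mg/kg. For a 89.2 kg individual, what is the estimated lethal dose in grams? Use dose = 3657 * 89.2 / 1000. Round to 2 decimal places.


Lethal dose calculation:
Lethal dose = LD50 * body_weight / 1000
= 3657 * 89.2 / 1000
= 326204.4 / 1000
= 326.20 g

326.20


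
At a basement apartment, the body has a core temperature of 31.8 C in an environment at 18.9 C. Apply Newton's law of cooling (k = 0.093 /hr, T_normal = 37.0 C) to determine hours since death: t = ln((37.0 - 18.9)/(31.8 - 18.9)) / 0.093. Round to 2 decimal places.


Using Newton's law of cooling:
t = ln((T_normal - T_ambient) / (T_body - T_ambient)) / k
T_normal - T_ambient = 18.1
T_body - T_ambient = 12.9
Ratio = 1.403101
ln(ratio) = 0.338685
t = 0.338685 / 0.093 = 3.64 hours

3.64


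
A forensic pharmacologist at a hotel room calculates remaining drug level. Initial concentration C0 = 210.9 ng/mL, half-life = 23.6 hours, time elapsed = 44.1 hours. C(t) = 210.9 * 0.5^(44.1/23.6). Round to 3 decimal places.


Drug concentration decay:
Number of half-lives = t / t_half = 44.1 / 23.6 = 1.868644
Decay factor = 0.5^1.868644 = 0.27383068
C(t) = 210.9 * 0.27383068 = 57.751 ng/mL

57.751


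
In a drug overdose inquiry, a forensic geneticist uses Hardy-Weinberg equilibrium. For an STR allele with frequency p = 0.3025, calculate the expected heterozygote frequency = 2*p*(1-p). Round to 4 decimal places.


Hardy-Weinberg heterozygote frequency:
q = 1 - p = 1 - 0.3025 = 0.6975
2pq = 2 * 0.3025 * 0.6975 = 0.4220

0.4220


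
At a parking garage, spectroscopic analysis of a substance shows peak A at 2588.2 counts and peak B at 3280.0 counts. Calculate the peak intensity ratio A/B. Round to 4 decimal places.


Spectral peak ratio:
Peak A = 2588.2 counts
Peak B = 3280.0 counts
Ratio = 2588.2 / 3280.0 = 0.7891

0.7891


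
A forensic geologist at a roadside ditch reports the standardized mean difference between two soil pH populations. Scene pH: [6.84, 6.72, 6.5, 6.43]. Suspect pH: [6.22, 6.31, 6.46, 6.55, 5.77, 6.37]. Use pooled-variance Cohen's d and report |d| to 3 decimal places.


Pooled-variance Cohen's d for soil pH comparison:
Scene mean = 26.49 / 4 = 6.6225
Suspect mean = 37.68 / 6 = 6.28
Scene sample variance s_s^2 = 0.036292
Suspect sample variance s_c^2 = 0.0756
Pooled variance = ((n_s-1)*s_s^2 + (n_c-1)*s_c^2) / (n_s + n_c - 2) = 0.060859
Pooled SD = sqrt(0.060859) = 0.246696
Mean difference = 0.3425
|d| = |0.3425| / 0.246696 = 1.388

1.388


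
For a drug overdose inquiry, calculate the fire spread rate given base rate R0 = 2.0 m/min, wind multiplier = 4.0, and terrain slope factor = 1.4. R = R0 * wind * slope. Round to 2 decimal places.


Fire spread rate calculation:
R = R0 * wind_factor * slope_factor
= 2.0 * 4.0 * 1.4
= 8 * 1.4
= 11.20 m/min

11.20


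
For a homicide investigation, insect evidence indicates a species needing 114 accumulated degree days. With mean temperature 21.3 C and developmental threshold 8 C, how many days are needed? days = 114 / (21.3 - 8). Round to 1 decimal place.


Insect development time:
Effective temperature = avg_temp - T_base = 21.3 - 8 = 13.3 C
Days = ADD / effective_temp = 114 / 13.3 = 8.6 days

8.6


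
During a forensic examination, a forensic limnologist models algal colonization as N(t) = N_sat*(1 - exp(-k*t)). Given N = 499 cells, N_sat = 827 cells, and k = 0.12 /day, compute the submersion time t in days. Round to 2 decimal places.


PMSI from diatom colonization curve:
N / N_sat = 499 / 827 = 0.603386
1 - N/N_sat = 0.396614
ln(1 - N/N_sat) = -0.924792
t = -ln(1 - N/N_sat) / k = -(-0.924792) / 0.12 = 7.71 days

7.71


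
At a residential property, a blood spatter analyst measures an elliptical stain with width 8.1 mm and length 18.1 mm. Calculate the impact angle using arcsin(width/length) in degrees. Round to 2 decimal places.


Blood spatter impact angle calculation:
width / length = 8.1 / 18.1 = 0.447514
angle = arcsin(0.447514)
angle = 26.58 degrees

26.58


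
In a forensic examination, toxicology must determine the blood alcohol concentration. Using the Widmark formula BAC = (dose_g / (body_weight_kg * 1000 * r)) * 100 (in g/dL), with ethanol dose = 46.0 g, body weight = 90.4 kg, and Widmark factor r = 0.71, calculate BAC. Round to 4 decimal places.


Applying the Widmark formula:
BAC = (dose_g / (body_wt * 1000 * r)) * 100
Denominator = 90.4 * 1000 * 0.71 = 64184
BAC = (46.0 / 64184) * 100
BAC = 0.0717 g/dL

0.0717


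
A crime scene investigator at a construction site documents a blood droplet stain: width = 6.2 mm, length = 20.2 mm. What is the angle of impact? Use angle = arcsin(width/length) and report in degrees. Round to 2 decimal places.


Blood spatter impact angle calculation:
width / length = 6.2 / 20.2 = 0.306931
angle = arcsin(0.306931)
angle = 17.87 degrees

17.87


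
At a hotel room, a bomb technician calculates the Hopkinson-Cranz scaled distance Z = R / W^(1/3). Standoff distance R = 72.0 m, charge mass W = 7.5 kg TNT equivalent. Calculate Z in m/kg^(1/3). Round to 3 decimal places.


Scaled distance calculation:
W^(1/3) = 7.5^(1/3) = 1.957434
Z = R / W^(1/3) = 72.0 / 1.957434
Z = 36.783 m/kg^(1/3)

36.783


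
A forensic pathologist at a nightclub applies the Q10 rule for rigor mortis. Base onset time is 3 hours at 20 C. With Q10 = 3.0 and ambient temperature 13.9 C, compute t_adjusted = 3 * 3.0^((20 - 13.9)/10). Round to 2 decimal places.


Rigor mortis time adjustment:
Exponent = (T_ref - T_actual) / 10 = (20 - 13.9) / 10 = 0.61
Q10 factor = 3.0^0.61 = 1.95454
t_adjusted = 3 * 1.95454 = 5.86 hours

5.86


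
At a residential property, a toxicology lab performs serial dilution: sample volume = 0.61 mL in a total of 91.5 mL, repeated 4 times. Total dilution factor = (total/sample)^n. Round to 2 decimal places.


Dilution factor calculation:
Single dilution = V_total / V_sample = 91.5 / 0.61 ≈ 150
Number of dilutions = 4
Total DF = (91.5 / 0.61)^4 (full precision, rounded at the end) = 506250000.00

506250000.00


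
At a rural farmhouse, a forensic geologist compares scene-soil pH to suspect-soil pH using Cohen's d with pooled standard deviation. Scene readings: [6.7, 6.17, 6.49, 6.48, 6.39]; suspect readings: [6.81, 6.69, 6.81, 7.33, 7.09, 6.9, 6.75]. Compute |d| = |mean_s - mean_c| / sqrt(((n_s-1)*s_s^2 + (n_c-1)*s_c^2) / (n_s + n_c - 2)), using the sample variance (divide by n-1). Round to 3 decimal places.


Pooled-variance Cohen's d for soil pH comparison:
Scene mean = 32.23 / 5 = 6.446
Suspect mean = 48.38 / 7 = 6.911429
Scene sample variance s_s^2 = 0.03673
Suspect sample variance s_c^2 = 0.050481
Pooled variance = ((n_s-1)*s_s^2 + (n_c-1)*s_c^2) / (n_s + n_c - 2) = 0.044981
Pooled SD = sqrt(0.044981) = 0.212087
Mean difference = -0.465429
|d| = |-0.465429| / 0.212087 = 2.195

2.195


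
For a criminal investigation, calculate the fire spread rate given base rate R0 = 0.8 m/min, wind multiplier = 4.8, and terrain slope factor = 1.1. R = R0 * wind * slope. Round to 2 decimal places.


Fire spread rate calculation:
R = R0 * wind_factor * slope_factor
= 0.8 * 4.8 * 1.1
= 3.84 * 1.1
= 4.22 m/min

4.22


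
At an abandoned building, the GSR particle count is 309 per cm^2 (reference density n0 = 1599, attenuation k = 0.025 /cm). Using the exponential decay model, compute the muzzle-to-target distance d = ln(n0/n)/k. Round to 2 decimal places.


GSR distance calculation:
n0/n = 1599 / 309 = 5.174757
ln(n0/n) = 1.643792
d = 1.643792 / 0.025 = 65.75 cm

65.75


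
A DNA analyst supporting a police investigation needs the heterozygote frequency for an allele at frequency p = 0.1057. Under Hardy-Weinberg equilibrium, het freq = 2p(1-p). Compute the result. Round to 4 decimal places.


Hardy-Weinberg heterozygote frequency:
q = 1 - p = 1 - 0.1057 = 0.8943
2pq = 2 * 0.1057 * 0.8943 = 0.1891

0.1891


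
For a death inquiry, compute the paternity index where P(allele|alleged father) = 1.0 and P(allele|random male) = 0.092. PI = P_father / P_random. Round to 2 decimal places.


Paternity Index calculation:
PI = P(allele|father) / P(allele|random)
PI = 1.0 / 0.092
PI = 10.87

10.87


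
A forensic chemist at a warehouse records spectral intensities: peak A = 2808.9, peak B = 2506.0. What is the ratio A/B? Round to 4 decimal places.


Spectral peak ratio:
Peak A = 2808.9 counts
Peak B = 2506.0 counts
Ratio = 2808.9 / 2506.0 = 1.1209

1.1209


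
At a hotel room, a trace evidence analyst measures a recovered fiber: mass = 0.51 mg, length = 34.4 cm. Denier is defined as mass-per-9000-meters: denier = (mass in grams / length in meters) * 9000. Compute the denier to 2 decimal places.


Denier calculation:
Mass in grams = 0.51 mg / 1000 = 0.00051 g
Length in meters = 34.4 cm / 100 = 0.344 m
Linear density = mass / length = 0.00051 / 0.344 = 0.00148256 g/m
Denier = (g/m) * 9000 = 0.00148256 * 9000 = 13.34

13.34


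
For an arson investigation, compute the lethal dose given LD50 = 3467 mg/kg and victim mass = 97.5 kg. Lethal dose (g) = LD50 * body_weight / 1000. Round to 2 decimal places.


Lethal dose calculation:
Lethal dose = LD50 * body_weight / 1000
= 3467 * 97.5 / 1000
= 338032.5 / 1000
= 338.03 g

338.03


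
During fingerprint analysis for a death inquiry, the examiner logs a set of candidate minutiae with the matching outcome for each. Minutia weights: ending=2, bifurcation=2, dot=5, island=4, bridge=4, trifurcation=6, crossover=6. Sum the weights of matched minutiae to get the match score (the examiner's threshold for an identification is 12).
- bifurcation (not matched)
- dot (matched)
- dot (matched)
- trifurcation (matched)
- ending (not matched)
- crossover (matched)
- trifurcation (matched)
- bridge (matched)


Weighted minutiae match score:
  bifurcation: not matched, +0
  dot: matched, +5 (running total 5)
  dot: matched, +5 (running total 10)
  trifurcation: matched, +6 (running total 16)
  ending: not matched, +0
  crossover: matched, +6 (running total 22)
  trifurcation: matched, +6 (running total 28)
  bridge: matched, +4 (running total 32)
Total score = 32
Threshold = 12; verdict = identification

32


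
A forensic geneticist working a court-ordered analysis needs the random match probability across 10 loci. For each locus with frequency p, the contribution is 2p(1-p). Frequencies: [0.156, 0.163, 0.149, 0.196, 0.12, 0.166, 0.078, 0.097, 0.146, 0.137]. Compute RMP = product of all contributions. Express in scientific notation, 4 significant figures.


Computing RMP for 10 loci:
Locus 1: 2 * 0.156 * 0.844 = 0.263328
Locus 2: 2 * 0.163 * 0.837 = 0.272862
Locus 3: 2 * 0.149 * 0.851 = 0.253598
Locus 4: 2 * 0.196 * 0.804 = 0.315168
Locus 5: 2 * 0.12 * 0.88 = 0.2112
Locus 6: 2 * 0.166 * 0.834 = 0.276888
Locus 7: 2 * 0.078 * 0.922 = 0.143832
Locus 8: 2 * 0.097 * 0.903 = 0.175182
Locus 9: 2 * 0.146 * 0.854 = 0.249368
Locus 10: 2 * 0.137 * 0.863 = 0.236462
RMP = 4.990e-07

4.990e-07


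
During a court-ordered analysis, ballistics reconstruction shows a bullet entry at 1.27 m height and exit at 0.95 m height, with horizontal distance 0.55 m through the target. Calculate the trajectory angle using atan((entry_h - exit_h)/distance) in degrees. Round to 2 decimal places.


Bullet trajectory angle:
Height difference = 1.27 - 0.95 = 0.32 m
angle = atan(0.32 / 0.55)
angle = atan(0.581818)
angle = 30.19 degrees

30.19


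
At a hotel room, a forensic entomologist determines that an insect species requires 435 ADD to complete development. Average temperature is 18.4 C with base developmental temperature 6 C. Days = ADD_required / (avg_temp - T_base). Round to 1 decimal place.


Insect development time:
Effective temperature = avg_temp - T_base = 18.4 - 6 = 12.4 C
Days = ADD / effective_temp = 435 / 12.4 = 35.1 days

35.1


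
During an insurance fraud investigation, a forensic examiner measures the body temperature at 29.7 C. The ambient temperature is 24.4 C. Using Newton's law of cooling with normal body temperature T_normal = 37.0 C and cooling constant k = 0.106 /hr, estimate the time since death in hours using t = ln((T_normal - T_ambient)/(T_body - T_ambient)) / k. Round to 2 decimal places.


Using Newton's law of cooling:
t = ln((T_normal - T_ambient) / (T_body - T_ambient)) / k
T_normal - T_ambient = 12.6
T_body - T_ambient = 5.3
Ratio = 2.377358
ln(ratio) = 0.86599
t = 0.86599 / 0.106 = 8.17 hours

8.17


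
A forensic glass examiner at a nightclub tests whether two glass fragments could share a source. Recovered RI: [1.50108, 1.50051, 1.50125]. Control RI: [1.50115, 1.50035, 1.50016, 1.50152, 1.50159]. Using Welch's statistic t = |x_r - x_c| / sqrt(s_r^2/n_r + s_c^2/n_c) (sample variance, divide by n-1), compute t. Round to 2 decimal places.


Welch's t-criterion for glass RI comparison:
Recovered mean = sum / n_r = 4.50284 / 3 = 1.5009467
Control mean = sum / n_c = 7.50477 / 5 = 1.500954
Recovered sample variance s_r^2 = 1.50233e-07
Control sample variance s_c^2 = 4.3963e-07
Welch SE (unpooled) = sqrt(s_r^2/n_r + s_c^2/n_c) = sqrt(5.00778e-08 + 8.7926e-08) = sqrt(1.38004e-07) = 0.000371489
|mean_r - mean_c| = 7.33333e-06
t = 7.33333e-06 / 0.000371489 = 0.02

0.02


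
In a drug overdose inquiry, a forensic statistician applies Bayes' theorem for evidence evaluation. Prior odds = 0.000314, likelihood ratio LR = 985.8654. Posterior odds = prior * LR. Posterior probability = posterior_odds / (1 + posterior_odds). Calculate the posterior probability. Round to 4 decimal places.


Bayesian evidence evaluation:
Posterior odds = prior_odds * LR = 0.000314 * 985.8654 = 0.3095617
Posterior probability = posterior_odds / (1 + posterior_odds)
= 0.3095617 / (1 + 0.3095617)
= 0.3095617 / 1.3095617
= 0.2364

0.2364


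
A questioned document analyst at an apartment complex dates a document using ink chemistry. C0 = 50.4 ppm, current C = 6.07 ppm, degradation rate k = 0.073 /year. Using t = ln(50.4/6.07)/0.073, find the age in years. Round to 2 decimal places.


Document age estimation:
C0/C = 50.4 / 6.07 = 8.30313
ln(C0/C) = 2.116633
t = 2.116633 / 0.073 = 28.99 years

28.99


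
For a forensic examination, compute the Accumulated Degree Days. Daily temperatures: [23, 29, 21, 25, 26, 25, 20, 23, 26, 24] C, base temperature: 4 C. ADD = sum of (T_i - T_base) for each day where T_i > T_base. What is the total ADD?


Computing ADD day by day:
Day 1: max(0, 23 - 4) = 19
Day 2: max(0, 29 - 4) = 25
Day 3: max(0, 21 - 4) = 17
Day 4: max(0, 25 - 4) = 21
Day 5: max(0, 26 - 4) = 22
Day 6: max(0, 25 - 4) = 21
Day 7: max(0, 20 - 4) = 16
Day 8: max(0, 23 - 4) = 19
Day 9: max(0, 26 - 4) = 22
Day 10: max(0, 24 - 4) = 20
Total ADD = 202

202


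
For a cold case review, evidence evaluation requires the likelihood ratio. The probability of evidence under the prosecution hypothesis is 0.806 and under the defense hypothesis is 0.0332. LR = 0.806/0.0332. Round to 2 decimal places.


Likelihood ratio calculation:
LR = P(E|Hp) / P(E|Hd)
LR = 0.806 / 0.0332
LR = 24.28

24.28


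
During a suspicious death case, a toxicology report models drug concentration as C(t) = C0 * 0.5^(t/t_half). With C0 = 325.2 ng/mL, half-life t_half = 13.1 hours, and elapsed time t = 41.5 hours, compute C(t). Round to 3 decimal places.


Drug concentration decay:
Number of half-lives = t / t_half = 41.5 / 13.1 = 3.167939
Decay factor = 0.5^3.167939 = 0.11126417
C(t) = 325.2 * 0.11126417 = 36.183 ng/mL

36.183


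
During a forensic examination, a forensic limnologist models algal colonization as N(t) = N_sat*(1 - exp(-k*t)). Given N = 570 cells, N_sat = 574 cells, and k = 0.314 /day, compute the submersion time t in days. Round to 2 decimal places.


PMSI from diatom colonization curve:
N / N_sat = 570 / 574 = 0.993031
1 - N/N_sat = 0.006969
ln(1 - N/N_sat) = -4.966284
t = -ln(1 - N/N_sat) / k = -(-4.966284) / 0.314 = 15.82 days

15.82


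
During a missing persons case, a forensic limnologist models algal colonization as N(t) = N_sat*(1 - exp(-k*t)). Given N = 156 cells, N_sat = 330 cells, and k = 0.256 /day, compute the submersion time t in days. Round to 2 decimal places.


PMSI from diatom colonization curve:
N / N_sat = 156 / 330 = 0.472727
1 - N/N_sat = 0.527273
ln(1 - N/N_sat) = -0.640037
t = -ln(1 - N/N_sat) / k = -(-0.640037) / 0.256 = 2.50 days

2.50


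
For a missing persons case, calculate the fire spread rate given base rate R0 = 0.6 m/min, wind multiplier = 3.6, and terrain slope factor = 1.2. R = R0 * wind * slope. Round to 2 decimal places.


Fire spread rate calculation:
R = R0 * wind_factor * slope_factor
= 0.6 * 3.6 * 1.2
= 2.16 * 1.2
= 2.59 m/min

2.59


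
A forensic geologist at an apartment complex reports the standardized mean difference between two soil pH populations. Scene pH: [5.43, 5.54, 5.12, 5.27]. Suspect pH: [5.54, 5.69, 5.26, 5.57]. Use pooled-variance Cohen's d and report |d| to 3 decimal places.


Pooled-variance Cohen's d for soil pH comparison:
Scene mean = 21.36 / 4 = 5.34
Suspect mean = 22.06 / 4 = 5.515
Scene sample variance s_s^2 = 0.0338
Suspect sample variance s_c^2 = 0.0331
Pooled variance = ((n_s-1)*s_s^2 + (n_c-1)*s_c^2) / (n_s + n_c - 2) = 0.03345
Pooled SD = sqrt(0.03345) = 0.182893
Mean difference = -0.175
|d| = |-0.175| / 0.182893 = 0.957

0.957


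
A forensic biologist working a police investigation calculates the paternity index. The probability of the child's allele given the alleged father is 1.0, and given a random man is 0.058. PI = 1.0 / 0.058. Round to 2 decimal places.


Paternity Index calculation:
PI = P(allele|father) / P(allele|random)
PI = 1.0 / 0.058
PI = 17.24

17.24


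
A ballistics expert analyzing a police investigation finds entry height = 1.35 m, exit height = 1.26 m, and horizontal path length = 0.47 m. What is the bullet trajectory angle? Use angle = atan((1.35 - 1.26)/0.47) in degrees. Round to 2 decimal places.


Bullet trajectory angle:
Height difference = 1.35 - 1.26 = 0.09 m
angle = atan(0.09 / 0.47)
angle = atan(0.191489)
angle = 10.84 degrees

10.84


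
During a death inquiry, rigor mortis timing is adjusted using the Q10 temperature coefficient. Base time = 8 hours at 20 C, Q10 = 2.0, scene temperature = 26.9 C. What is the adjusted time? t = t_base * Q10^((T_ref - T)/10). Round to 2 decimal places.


Rigor mortis time adjustment:
Exponent = (T_ref - T_actual) / 10 = (20 - 26.9) / 10 = -0.69
Q10 factor = 2.0^-0.69 = 0.61985
t_adjusted = 8 * 0.61985 = 4.96 hours

4.96


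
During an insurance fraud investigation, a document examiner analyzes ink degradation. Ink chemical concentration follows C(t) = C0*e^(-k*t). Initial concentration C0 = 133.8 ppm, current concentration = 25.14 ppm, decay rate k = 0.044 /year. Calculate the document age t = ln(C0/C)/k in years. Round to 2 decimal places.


Document age estimation:
C0/C = 133.8 / 25.14 = 5.322196
ln(C0/C) = 1.671886
t = 1.671886 / 0.044 = 38.00 years

38.00


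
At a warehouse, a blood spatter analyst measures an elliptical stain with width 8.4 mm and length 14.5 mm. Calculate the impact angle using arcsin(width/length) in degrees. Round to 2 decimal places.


Blood spatter impact angle calculation:
width / length = 8.4 / 14.5 = 0.57931
angle = arcsin(0.57931)
angle = 35.40 degrees

35.40


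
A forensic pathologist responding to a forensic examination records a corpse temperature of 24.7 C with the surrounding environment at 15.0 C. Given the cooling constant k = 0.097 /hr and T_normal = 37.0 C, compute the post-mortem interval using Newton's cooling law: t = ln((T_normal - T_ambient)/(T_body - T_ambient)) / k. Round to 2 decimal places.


Using Newton's law of cooling:
t = ln((T_normal - T_ambient) / (T_body - T_ambient)) / k
T_normal - T_ambient = 22.0
T_body - T_ambient = 9.7
Ratio = 2.268041
ln(ratio) = 0.818916
t = 0.818916 / 0.097 = 8.44 hours

8.44


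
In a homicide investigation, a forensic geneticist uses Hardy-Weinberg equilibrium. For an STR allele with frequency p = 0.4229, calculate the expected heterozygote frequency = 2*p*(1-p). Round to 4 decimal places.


Hardy-Weinberg heterozygote frequency:
q = 1 - p = 1 - 0.4229 = 0.5771
2pq = 2 * 0.4229 * 0.5771 = 0.4881

0.4881


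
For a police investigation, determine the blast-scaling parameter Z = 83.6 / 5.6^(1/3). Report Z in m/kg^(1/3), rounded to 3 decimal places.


Scaled distance calculation:
W^(1/3) = 5.6^(1/3) = 1.775808
Z = R / W^(1/3) = 83.6 / 1.775808
Z = 47.077 m/kg^(1/3)

47.077


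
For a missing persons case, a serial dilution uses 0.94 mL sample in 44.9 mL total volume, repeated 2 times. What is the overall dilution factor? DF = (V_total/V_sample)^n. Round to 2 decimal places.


Dilution factor calculation:
Single dilution = V_total / V_sample = 44.9 / 0.94 ≈ 47.765957
Number of dilutions = 2
Total DF = (44.9 / 0.94)^2 (full precision, rounded at the end) = 2281.59

2281.59


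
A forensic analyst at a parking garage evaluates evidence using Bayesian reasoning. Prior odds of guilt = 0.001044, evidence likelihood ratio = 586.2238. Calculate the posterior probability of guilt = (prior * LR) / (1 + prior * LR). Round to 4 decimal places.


Bayesian evidence evaluation:
Posterior odds = prior_odds * LR = 0.001044 * 586.2238 = 0.6120176
Posterior probability = posterior_odds / (1 + posterior_odds)
= 0.6120176 / (1 + 0.6120176)
= 0.6120176 / 1.6120176
= 0.3797

0.3797


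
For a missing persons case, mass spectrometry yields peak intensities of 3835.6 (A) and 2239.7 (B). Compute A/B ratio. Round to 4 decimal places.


Spectral peak ratio:
Peak A = 3835.6 counts
Peak B = 2239.7 counts
Ratio = 3835.6 / 2239.7 = 1.7126

1.7126


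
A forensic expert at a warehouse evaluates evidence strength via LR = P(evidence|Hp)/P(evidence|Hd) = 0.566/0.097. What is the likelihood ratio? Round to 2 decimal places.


Likelihood ratio calculation:
LR = P(E|Hp) / P(E|Hd)
LR = 0.566 / 0.097
LR = 5.84

5.84


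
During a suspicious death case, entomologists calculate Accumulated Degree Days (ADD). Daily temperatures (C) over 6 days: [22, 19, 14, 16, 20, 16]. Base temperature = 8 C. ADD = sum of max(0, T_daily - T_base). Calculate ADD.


Computing ADD day by day:
Day 1: max(0, 22 - 8) = 14
Day 2: max(0, 19 - 8) = 11
Day 3: max(0, 14 - 8) = 6
Day 4: max(0, 16 - 8) = 8
Day 5: max(0, 20 - 8) = 12
Day 6: max(0, 16 - 8) = 8
Total ADD = 59

59


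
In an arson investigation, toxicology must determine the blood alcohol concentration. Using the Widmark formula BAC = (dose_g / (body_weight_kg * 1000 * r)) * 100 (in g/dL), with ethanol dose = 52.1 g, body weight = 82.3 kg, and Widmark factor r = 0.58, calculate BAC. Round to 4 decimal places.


Applying the Widmark formula:
BAC = (dose_g / (body_wt * 1000 * r)) * 100
Denominator = 82.3 * 1000 * 0.58 = 47734
BAC = (52.1 / 47734) * 100
BAC = 0.1091 g/dL

0.1091


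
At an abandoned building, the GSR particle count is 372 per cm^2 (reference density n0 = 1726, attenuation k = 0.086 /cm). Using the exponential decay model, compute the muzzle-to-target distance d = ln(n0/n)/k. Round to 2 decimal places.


GSR distance calculation:
n0/n = 1726 / 372 = 4.639785
ln(n0/n) = 1.534668
d = 1.534668 / 0.086 = 17.84 cm

17.84


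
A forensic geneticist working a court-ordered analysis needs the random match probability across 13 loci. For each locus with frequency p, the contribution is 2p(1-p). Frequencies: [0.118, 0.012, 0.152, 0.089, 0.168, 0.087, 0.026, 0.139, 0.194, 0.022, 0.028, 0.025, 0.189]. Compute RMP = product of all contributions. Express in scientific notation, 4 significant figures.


Computing RMP for 13 loci:
Locus 1: 2 * 0.118 * 0.882 = 0.208152
Locus 2: 2 * 0.012 * 0.988 = 0.023712
Locus 3: 2 * 0.152 * 0.848 = 0.257792
Locus 4: 2 * 0.089 * 0.911 = 0.162158
Locus 5: 2 * 0.168 * 0.832 = 0.279552
Locus 6: 2 * 0.087 * 0.913 = 0.158862
Locus 7: 2 * 0.026 * 0.974 = 0.050648
Locus 8: 2 * 0.139 * 0.861 = 0.239358
Locus 9: 2 * 0.194 * 0.806 = 0.312728
Locus 10: 2 * 0.022 * 0.978 = 0.043032
Locus 11: 2 * 0.028 * 0.972 = 0.054432
Locus 12: 2 * 0.025 * 0.975 = 0.04875
Locus 13: 2 * 0.189 * 0.811 = 0.306558
RMP = 1.216e-12

1.216e-12


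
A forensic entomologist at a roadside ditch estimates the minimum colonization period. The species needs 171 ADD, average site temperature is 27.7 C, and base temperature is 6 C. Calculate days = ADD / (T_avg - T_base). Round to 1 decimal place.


Insect development time:
Effective temperature = avg_temp - T_base = 27.7 - 6 = 21.7 C
Days = ADD / effective_temp = 171 / 21.7 = 7.9 days

7.9


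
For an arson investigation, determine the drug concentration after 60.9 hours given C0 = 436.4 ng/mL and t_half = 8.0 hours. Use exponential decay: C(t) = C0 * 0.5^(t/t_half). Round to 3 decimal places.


Drug concentration decay:
Number of half-lives = t / t_half = 60.9 / 8.0 = 7.6125
Decay factor = 0.5^7.6125 = 0.00510986
C(t) = 436.4 * 0.00510986 = 2.230 ng/mL

2.230


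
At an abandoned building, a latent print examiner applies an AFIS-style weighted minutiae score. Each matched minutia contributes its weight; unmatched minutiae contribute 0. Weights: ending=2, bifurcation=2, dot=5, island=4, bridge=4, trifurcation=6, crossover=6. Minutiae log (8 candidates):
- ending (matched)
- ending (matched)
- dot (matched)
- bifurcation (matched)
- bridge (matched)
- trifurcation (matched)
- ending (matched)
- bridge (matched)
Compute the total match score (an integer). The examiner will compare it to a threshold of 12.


Weighted minutiae match score:
  ending: matched, +2 (running total 2)
  ending: matched, +2 (running total 4)
  dot: matched, +5 (running total 9)
  bifurcation: matched, +2 (running total 11)
  bridge: matched, +4 (running total 15)
  trifurcation: matched, +6 (running total 21)
  ending: matched, +2 (running total 23)
  bridge: matched, +4 (running total 27)
Total score = 27
Threshold = 12; verdict = identification

27


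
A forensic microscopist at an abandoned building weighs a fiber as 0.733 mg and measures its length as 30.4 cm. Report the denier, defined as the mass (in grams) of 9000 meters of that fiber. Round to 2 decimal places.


Denier calculation:
Mass in grams = 0.733 mg / 1000 = 0.000733 g
Length in meters = 30.4 cm / 100 = 0.304 m
Linear density = mass / length = 0.000733 / 0.304 = 0.00241118 g/m
Denier = (g/m) * 9000 = 0.00241118 * 9000 = 21.70

21.70


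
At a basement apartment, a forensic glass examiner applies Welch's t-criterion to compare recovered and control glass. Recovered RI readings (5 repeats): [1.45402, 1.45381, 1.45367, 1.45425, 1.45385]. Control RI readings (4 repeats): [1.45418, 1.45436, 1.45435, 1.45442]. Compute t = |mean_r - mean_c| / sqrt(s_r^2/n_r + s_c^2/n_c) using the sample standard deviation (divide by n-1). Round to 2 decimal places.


Welch's t-criterion for glass RI comparison:
Recovered mean = sum / n_r = 7.2696 / 5 = 1.45392
Control mean = sum / n_c = 5.81731 / 4 = 1.4543275
Recovered sample variance s_r^2 = 4.96e-08
Control sample variance s_c^2 = 1.0625e-08
Welch SE (unpooled) = sqrt(s_r^2/n_r + s_c^2/n_c) = sqrt(9.92e-09 + 2.65625e-09) = sqrt(1.25762e-08) = 0.000112144
|mean_r - mean_c| = 0.0004075
t = 0.0004075 / 0.000112144 = 3.63

3.63


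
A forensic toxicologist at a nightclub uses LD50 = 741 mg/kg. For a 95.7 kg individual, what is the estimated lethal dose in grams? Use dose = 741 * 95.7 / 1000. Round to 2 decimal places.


Lethal dose calculation:
Lethal dose = LD50 * body_weight / 1000
= 741 * 95.7 / 1000
= 70913.7 / 1000
= 70.91 g

70.91


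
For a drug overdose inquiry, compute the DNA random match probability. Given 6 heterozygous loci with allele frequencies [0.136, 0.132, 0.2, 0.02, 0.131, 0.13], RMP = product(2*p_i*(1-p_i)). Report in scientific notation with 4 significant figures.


Computing RMP for 6 loci:
Locus 1: 2 * 0.136 * 0.864 = 0.235008
Locus 2: 2 * 0.132 * 0.868 = 0.229152
Locus 3: 2 * 0.2 * 0.8 = 0.32
Locus 4: 2 * 0.02 * 0.98 = 0.0392
Locus 5: 2 * 0.131 * 0.869 = 0.227678
Locus 6: 2 * 0.13 * 0.87 = 0.2262
RMP = 3.479e-05

3.479e-05


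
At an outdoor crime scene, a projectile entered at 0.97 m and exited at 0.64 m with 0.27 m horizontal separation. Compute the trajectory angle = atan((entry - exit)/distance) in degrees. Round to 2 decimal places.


Bullet trajectory angle:
Height difference = 0.97 - 0.64 = 0.33 m
angle = atan(0.33 / 0.27)
angle = atan(1.222222)
angle = 50.71 degrees

50.71


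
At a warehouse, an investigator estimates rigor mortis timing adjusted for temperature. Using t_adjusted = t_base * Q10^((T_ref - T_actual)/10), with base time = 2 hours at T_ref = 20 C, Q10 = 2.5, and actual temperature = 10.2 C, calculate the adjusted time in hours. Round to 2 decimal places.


Rigor mortis time adjustment:
Exponent = (T_ref - T_actual) / 10 = (20 - 10.2) / 10 = 0.98
Q10 factor = 2.5^0.98 = 2.4546
t_adjusted = 2 * 2.4546 = 4.91 hours

4.91


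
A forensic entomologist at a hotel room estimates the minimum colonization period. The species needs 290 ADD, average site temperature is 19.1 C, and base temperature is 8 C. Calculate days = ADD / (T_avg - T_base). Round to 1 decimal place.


Insect development time:
Effective temperature = avg_temp - T_base = 19.1 - 8 = 11.1 C
Days = ADD / effective_temp = 290 / 11.1 = 26.1 days

26.1


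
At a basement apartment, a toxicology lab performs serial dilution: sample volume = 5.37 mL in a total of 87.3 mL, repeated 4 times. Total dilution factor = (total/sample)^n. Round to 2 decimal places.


Dilution factor calculation:
Single dilution = V_total / V_sample = 87.3 / 5.37 ≈ 16.256983
Number of dilutions = 4
Total DF = (87.3 / 5.37)^4 (full precision, rounded at the end) = 69848.94

69848.94


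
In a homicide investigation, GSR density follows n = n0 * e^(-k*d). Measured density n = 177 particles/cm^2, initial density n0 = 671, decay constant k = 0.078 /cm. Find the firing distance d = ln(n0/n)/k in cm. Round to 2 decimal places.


GSR distance calculation:
n0/n = 671 / 177 = 3.79096
ln(n0/n) = 1.332619
d = 1.332619 / 0.078 = 17.08 cm

17.08


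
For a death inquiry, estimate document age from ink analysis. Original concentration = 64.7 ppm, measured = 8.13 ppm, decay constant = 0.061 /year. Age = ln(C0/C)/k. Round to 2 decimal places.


Document age estimation:
C0/C = 64.7 / 8.13 = 7.95818
ln(C0/C) = 2.0742
t = 2.0742 / 0.061 = 34.00 years

34.00


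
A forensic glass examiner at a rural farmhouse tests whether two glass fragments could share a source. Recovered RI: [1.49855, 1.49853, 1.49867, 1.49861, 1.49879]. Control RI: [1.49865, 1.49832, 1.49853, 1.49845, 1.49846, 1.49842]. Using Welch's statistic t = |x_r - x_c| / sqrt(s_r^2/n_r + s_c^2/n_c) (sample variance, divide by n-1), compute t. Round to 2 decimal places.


Welch's t-criterion for glass RI comparison:
Recovered mean = sum / n_r = 7.49315 / 5 = 1.49863
Control mean = sum / n_c = 8.99083 / 6 = 1.4984717
Recovered sample variance s_r^2 = 1.1e-08
Control sample variance s_c^2 = 1.22967e-08
Welch SE (unpooled) = sqrt(s_r^2/n_r + s_c^2/n_c) = sqrt(2.2e-09 + 2.04944e-09) = sqrt(4.24944e-09) = 6.51877e-05
|mean_r - mean_c| = 0.000158333
t = 0.000158333 / 6.51877e-05 = 2.43

2.43


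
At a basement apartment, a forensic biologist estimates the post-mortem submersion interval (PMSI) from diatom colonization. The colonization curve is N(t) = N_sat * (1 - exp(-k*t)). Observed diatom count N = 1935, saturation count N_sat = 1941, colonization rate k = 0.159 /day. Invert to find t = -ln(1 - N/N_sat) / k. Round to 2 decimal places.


PMSI from diatom colonization curve:
N / N_sat = 1935 / 1941 = 0.996909
1 - N/N_sat = 0.003091
ln(1 - N/N_sat) = -5.779261
t = -ln(1 - N/N_sat) / k = -(-5.779261) / 0.159 = 36.35 days

36.35


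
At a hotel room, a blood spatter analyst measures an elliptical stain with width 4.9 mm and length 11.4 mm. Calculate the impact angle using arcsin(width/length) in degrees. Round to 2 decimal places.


Blood spatter impact angle calculation:
width / length = 4.9 / 11.4 = 0.429825
angle = arcsin(0.429825)
angle = 25.46 degrees

25.46


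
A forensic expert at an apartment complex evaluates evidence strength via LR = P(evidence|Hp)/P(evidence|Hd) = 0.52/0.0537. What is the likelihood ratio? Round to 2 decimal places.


Likelihood ratio calculation:
LR = P(E|Hp) / P(E|Hd)
LR = 0.52 / 0.0537
LR = 9.68

9.68


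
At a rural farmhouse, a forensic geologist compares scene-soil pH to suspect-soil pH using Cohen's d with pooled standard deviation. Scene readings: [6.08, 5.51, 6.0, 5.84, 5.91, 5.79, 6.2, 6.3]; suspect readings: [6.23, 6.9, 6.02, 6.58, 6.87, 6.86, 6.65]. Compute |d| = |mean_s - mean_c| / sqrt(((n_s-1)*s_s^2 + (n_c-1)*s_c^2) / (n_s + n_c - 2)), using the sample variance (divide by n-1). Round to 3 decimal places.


Pooled-variance Cohen's d for soil pH comparison:
Scene mean = 47.63 / 8 = 5.95375
Suspect mean = 46.11 / 7 = 6.587143
Scene sample variance s_s^2 = 0.062455
Suspect sample variance s_c^2 = 0.11759
Pooled variance = ((n_s-1)*s_s^2 + (n_c-1)*s_c^2) / (n_s + n_c - 2) = 0.087902
Pooled SD = sqrt(0.087902) = 0.296483
Mean difference = -0.633393
|d| = |-0.633393| / 0.296483 = 2.136

2.136


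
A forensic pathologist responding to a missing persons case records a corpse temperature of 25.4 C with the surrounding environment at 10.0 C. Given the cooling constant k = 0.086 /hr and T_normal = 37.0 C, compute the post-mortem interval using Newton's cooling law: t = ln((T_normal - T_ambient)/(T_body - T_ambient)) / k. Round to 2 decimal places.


Using Newton's law of cooling:
t = ln((T_normal - T_ambient) / (T_body - T_ambient)) / k
T_normal - T_ambient = 27.0
T_body - T_ambient = 15.4
Ratio = 1.753247
ln(ratio) = 0.561469
t = 0.561469 / 0.086 = 6.53 hours

6.53


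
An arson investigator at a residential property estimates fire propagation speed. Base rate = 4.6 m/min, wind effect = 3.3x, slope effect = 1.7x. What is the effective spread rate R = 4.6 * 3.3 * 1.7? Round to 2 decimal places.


Fire spread rate calculation:
R = R0 * wind_factor * slope_factor
= 4.6 * 3.3 * 1.7
= 15.18 * 1.7
= 25.81 m/min

25.81


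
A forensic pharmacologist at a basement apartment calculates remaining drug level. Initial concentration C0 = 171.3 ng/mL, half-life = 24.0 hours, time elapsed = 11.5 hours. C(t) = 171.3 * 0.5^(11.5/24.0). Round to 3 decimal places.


Drug concentration decay:
Number of half-lives = t / t_half = 11.5 / 24.0 = 0.479167
Decay factor = 0.5^0.479167 = 0.71739172
C(t) = 171.3 * 0.71739172 = 122.889 ng/mL

122.889


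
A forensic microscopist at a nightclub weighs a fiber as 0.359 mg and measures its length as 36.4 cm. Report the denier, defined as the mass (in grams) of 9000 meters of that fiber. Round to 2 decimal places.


Denier calculation:
Mass in grams = 0.359 mg / 1000 = 0.000359 g
Length in meters = 36.4 cm / 100 = 0.364 m
Linear density = mass / length = 0.000359 / 0.364 = 0.00098626 g/m
Denier = (g/m) * 9000 = 0.00098626 * 9000 = 8.88

8.88


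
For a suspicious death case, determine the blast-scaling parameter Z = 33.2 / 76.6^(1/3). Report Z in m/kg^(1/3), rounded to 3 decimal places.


Scaled distance calculation:
W^(1/3) = 76.6^(1/3) = 4.246941
Z = R / W^(1/3) = 33.2 / 4.246941
Z = 7.817 m/kg^(1/3)

7.817


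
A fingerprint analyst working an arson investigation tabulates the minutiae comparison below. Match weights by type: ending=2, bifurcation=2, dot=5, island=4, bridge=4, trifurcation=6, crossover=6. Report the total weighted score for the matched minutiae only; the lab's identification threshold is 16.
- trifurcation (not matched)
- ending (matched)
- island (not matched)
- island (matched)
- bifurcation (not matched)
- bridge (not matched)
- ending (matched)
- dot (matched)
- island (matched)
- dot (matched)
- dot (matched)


Weighted minutiae match score:
  trifurcation: not matched, +0
  ending: matched, +2 (running total 2)
  island: not matched, +0
  island: matched, +4 (running total 6)
  bifurcation: not matched, +0
  bridge: not matched, +0
  ending: matched, +2 (running total 8)
  dot: matched, +5 (running total 13)
  island: matched, +4 (running total 17)
  dot: matched, +5 (running total 22)
  dot: matched, +5 (running total 27)
Total score = 27
Threshold = 16; verdict = identification

27


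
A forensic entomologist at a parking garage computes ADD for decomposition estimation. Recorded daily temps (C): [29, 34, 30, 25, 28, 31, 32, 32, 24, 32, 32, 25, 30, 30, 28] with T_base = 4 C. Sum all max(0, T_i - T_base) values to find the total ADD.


Computing ADD day by day:
Day 1: max(0, 29 - 4) = 25
Day 2: max(0, 34 - 4) = 30
Day 3: max(0, 30 - 4) = 26
Day 4: max(0, 25 - 4) = 21
Day 5: max(0, 28 - 4) = 24
Day 6: max(0, 31 - 4) = 27
Day 7: max(0, 32 - 4) = 28
Day 8: max(0, 32 - 4) = 28
Day 9: max(0, 24 - 4) = 20
Day 10: max(0, 32 - 4) = 28
Day 11: max(0, 32 - 4) = 28
Day 12: max(0, 25 - 4) = 21
Day 13: max(0, 30 - 4) = 26
Day 14: max(0, 30 - 4) = 26
Day 15: max(0, 28 - 4) = 24
Total ADD = 382

382


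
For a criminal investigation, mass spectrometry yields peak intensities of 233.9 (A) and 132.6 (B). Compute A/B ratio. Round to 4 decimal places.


Spectral peak ratio:
Peak A = 233.9 counts
Peak B = 132.6 counts
Ratio = 233.9 / 132.6 = 1.7640

1.7640


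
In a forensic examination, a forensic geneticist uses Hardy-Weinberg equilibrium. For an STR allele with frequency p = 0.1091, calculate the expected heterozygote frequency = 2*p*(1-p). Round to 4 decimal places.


Hardy-Weinberg heterozygote frequency:
q = 1 - p = 1 - 0.1091 = 0.8909
2pq = 2 * 0.1091 * 0.8909 = 0.1944

0.1944


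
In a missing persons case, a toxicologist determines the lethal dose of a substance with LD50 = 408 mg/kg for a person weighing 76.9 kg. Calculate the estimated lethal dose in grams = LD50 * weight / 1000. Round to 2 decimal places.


Lethal dose calculation:
Lethal dose = LD50 * body_weight / 1000
= 408 * 76.9 / 1000
= 31375.2 / 1000
= 31.38 g

31.38


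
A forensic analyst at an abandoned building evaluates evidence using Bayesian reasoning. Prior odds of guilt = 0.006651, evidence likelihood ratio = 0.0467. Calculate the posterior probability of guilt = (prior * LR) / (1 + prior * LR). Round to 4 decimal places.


Bayesian evidence evaluation:
Posterior odds = prior_odds * LR = 0.006651 * 0.0467 = 0.0003106017
Posterior probability = posterior_odds / (1 + posterior_odds)
= 0.0003106017 / (1 + 0.0003106017)
= 0.0003106017 / 1.0003106017
= 0.0003

0.0003


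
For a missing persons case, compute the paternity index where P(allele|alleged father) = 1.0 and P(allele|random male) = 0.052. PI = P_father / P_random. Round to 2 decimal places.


Paternity Index calculation:
PI = P(allele|father) / P(allele|random)
PI = 1.0 / 0.052
PI = 19.23

19.23
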